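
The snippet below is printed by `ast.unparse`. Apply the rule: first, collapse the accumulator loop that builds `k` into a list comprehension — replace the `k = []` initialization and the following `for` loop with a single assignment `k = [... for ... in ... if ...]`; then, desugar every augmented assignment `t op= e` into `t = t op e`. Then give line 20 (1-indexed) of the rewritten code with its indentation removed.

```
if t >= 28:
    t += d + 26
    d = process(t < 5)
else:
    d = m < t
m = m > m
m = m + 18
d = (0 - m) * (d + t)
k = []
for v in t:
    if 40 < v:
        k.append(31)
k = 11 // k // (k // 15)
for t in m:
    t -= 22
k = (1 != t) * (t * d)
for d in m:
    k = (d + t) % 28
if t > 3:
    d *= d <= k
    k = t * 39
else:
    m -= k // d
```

Transformed code:
if t >= 28:
    t = t + (d + 26)
    d = process(t < 5)
else:
    d = m < t
m = m > m
m = m + 18
d = (0 - m) * (d + t)
k = [31 for v in t if 40 < v]
k = 11 // k // (k // 15)
for t in m:
    t = t - 22
k = (1 != t) * (t * d)
for d in m:
    k = (d + t) % 28
if t > 3:
    d = d * (d <= k)
    k = t * 39
else:
    m = m - k // d

m = m - k // d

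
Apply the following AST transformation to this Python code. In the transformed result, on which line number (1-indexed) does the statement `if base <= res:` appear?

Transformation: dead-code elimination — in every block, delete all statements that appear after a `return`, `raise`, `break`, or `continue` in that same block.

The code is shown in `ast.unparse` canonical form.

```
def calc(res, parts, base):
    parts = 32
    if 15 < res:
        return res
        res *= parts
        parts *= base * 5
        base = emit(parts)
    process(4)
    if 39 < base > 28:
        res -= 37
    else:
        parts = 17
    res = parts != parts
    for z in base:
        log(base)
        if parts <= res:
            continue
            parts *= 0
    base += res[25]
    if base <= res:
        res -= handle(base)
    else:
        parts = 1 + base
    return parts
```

16

Transformed code:
def calc(res, parts, base):
    parts = 32
    if 15 < res:
        return res
    process(4)
    if 39 < base > 28:
        res -= 37
    else:
        parts = 17
    res = parts != parts
    for z in base:
        log(base)
        if parts <= res:
            continue
    base += res[25]
    if base <= res:
        res -= handle(base)
    else:
        parts = 1 + base
    return parts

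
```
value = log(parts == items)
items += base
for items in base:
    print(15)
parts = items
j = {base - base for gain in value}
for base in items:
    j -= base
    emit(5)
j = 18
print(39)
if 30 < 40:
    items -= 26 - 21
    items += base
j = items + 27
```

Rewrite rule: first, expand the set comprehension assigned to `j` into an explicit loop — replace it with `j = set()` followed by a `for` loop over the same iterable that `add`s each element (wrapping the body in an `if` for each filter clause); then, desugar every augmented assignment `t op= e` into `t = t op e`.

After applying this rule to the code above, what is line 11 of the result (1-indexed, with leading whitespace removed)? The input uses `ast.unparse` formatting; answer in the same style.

emit(5)

Transformed code:
value = log(parts == items)
items = items + base
for items in base:
    print(15)
parts = items
j = set()
for gain in value:
    j.add(base - base)
for base in items:
    j = j - base
    emit(5)
j = 18
print(39)
if 30 < 40:
    items = items - (26 - 21)
    items = items + base
j = items + 27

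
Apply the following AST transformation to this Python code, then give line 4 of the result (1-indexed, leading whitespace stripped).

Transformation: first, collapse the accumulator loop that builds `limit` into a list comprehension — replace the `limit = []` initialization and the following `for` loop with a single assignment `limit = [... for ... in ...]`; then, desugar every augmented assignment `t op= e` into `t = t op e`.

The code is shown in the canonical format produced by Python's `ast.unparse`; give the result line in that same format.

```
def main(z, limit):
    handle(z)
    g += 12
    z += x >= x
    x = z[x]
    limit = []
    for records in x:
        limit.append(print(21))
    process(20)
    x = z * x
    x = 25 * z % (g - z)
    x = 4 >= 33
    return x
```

z = z + (x >= x)

Transformed code:
def main(z, limit):
    handle(z)
    g = g + 12
    z = z + (x >= x)
    x = z[x]
    limit = [print(21) for records in x]
    process(20)
    x = z * x
    x = 25 * z % (g - z)
    x = 4 >= 33
    return x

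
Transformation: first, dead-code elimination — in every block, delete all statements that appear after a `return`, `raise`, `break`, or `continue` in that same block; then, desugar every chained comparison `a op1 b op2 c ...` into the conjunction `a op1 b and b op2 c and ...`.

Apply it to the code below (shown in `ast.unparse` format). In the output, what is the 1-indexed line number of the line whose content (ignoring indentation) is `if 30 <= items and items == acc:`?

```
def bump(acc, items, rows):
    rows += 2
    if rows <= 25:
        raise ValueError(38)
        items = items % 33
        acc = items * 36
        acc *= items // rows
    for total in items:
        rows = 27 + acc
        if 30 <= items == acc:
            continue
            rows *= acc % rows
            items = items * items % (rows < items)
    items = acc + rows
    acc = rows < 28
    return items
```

Transformed code:
def bump(acc, items, rows):
    rows += 2
    if rows <= 25:
        raise ValueError(38)
    for total in items:
        rows = 27 + acc
        if 30 <= items and items == acc:
            continue
    items = acc + rows
    acc = rows < 28
    return items

7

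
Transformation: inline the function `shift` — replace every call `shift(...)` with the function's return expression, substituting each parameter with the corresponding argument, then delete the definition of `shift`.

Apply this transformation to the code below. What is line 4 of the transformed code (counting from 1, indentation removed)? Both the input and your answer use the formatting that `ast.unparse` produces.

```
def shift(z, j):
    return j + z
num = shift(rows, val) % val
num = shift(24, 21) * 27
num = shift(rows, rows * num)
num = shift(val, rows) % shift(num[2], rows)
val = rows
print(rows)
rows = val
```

Transformed code:
num = (val + rows) % val
num = (21 + 24) * 27
num = rows * num + rows
num = (rows + val) % (rows + num[2])
val = rows
print(rows)
rows = val

num = (rows + val) % (rows + num[2])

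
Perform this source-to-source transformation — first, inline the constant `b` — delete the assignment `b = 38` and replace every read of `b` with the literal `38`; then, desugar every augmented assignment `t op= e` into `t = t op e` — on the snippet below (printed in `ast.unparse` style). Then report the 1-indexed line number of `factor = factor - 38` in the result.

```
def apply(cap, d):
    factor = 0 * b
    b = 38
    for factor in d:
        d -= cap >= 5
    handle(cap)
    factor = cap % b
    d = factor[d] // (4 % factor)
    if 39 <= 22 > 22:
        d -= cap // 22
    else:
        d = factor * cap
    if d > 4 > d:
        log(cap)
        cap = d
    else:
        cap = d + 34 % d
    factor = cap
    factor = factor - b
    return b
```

Transformed code:
def apply(cap, d):
    factor = 0 * 38
    for factor in d:
        d = d - (cap >= 5)
    handle(cap)
    factor = cap % 38
    d = factor[d] // (4 % factor)
    if 39 <= 22 > 22:
        d = d - cap // 22
    else:
        d = factor * cap
    if d > 4 > d:
        log(cap)
        cap = d
    else:
        cap = d + 34 % d
    factor = cap
    factor = factor - 38
    return 38

18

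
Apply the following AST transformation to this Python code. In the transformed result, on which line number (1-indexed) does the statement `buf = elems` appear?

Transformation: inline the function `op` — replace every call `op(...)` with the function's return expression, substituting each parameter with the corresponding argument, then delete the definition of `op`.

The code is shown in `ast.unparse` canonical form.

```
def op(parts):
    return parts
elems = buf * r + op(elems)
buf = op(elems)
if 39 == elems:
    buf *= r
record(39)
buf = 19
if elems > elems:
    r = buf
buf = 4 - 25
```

Transformed code:
elems = buf * r + elems
buf = elems
if 39 == elems:
    buf *= r
record(39)
buf = 19
if elems > elems:
    r = buf
buf = 4 - 25

2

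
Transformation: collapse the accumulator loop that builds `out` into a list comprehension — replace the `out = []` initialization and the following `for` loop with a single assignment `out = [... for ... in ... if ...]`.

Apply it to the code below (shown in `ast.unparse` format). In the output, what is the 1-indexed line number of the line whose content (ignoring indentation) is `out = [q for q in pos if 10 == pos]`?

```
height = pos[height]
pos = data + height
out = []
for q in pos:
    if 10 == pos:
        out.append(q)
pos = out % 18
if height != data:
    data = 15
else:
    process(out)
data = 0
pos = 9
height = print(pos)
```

Transformed code:
height = pos[height]
pos = data + height
out = [q for q in pos if 10 == pos]
pos = out % 18
if height != data:
    data = 15
else:
    process(out)
data = 0
pos = 9
height = print(pos)

3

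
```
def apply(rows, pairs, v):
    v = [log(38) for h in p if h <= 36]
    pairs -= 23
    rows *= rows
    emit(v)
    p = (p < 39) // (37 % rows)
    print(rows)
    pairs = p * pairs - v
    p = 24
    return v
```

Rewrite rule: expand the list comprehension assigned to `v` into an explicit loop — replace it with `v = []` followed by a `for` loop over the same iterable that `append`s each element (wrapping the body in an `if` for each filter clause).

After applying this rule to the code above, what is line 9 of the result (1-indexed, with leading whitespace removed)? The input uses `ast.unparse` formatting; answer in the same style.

Transformed code:
def apply(rows, pairs, v):
    v = []
    for h in p:
        if h <= 36:
            v.append(log(38))
    pairs -= 23
    rows *= rows
    emit(v)
    p = (p < 39) // (37 % rows)
    print(rows)
    pairs = p * pairs - v
    p = 24
    return v

p = (p < 39) // (37 % rows)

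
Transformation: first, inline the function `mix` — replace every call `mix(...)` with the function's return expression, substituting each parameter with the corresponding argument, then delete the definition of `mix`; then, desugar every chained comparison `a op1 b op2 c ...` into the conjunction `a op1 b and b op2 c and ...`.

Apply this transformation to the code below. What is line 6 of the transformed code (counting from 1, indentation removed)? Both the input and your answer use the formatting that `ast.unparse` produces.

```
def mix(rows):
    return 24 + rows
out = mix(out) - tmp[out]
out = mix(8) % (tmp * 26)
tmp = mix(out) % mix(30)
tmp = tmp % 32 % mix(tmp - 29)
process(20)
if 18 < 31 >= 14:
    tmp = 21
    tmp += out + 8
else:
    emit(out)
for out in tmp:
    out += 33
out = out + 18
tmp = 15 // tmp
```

Transformed code:
out = 24 + out - tmp[out]
out = (24 + 8) % (tmp * 26)
tmp = (24 + out) % (24 + 30)
tmp = tmp % 32 % (24 + (tmp - 29))
process(20)
if 18 < 31 and 31 >= 14:
    tmp = 21
    tmp += out + 8
else:
    emit(out)
for out in tmp:
    out += 33
out = out + 18
tmp = 15 // tmp

if 18 < 31 and 31 >= 14:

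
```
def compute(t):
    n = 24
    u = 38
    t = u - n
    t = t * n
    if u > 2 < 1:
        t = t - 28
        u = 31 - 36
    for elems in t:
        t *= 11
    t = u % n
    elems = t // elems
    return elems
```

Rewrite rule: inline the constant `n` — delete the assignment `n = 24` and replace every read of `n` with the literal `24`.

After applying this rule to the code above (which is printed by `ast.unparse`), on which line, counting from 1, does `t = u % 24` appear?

10

Transformed code:
def compute(t):
    u = 38
    t = u - 24
    t = t * 24
    if u > 2 < 1:
        t = t - 28
        u = 31 - 36
    for elems in t:
        t *= 11
    t = u % 24
    elems = t // elems
    return elems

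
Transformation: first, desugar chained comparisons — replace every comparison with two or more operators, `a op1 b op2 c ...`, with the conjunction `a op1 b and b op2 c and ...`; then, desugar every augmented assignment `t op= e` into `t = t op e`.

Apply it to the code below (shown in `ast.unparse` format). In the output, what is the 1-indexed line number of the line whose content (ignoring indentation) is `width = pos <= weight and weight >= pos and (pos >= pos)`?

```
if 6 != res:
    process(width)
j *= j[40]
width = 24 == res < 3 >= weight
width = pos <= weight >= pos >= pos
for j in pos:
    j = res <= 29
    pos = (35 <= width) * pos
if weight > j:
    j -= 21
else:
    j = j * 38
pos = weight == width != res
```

5

Transformed code:
if 6 != res:
    process(width)
j = j * j[40]
width = 24 == res and res < 3 and (3 >= weight)
width = pos <= weight and weight >= pos and (pos >= pos)
for j in pos:
    j = res <= 29
    pos = (35 <= width) * pos
if weight > j:
    j = j - 21
else:
    j = j * 38
pos = weight == width and width != res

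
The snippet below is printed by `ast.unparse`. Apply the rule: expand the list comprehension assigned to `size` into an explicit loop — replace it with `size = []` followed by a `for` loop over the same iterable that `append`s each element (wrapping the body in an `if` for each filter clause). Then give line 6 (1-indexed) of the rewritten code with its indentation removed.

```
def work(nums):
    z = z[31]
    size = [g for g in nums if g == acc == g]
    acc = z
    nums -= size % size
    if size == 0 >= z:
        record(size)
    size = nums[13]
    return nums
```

Transformed code:
def work(nums):
    z = z[31]
    size = []
    for g in nums:
        if g == acc == g:
            size.append(g)
    acc = z
    nums -= size % size
    if size == 0 >= z:
        record(size)
    size = nums[13]
    return nums

size.append(g)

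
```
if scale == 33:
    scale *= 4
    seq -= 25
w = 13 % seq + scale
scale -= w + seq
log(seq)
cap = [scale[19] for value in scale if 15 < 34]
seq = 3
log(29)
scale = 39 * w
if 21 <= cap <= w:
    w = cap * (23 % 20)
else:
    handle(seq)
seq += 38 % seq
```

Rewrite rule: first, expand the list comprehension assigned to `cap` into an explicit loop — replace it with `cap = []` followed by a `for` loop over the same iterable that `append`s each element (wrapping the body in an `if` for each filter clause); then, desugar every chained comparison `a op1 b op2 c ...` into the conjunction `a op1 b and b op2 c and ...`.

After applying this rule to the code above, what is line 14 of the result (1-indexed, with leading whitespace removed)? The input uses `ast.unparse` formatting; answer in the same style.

Transformed code:
if scale == 33:
    scale *= 4
    seq -= 25
w = 13 % seq + scale
scale -= w + seq
log(seq)
cap = []
for value in scale:
    if 15 < 34:
        cap.append(scale[19])
seq = 3
log(29)
scale = 39 * w
if 21 <= cap and cap <= w:
    w = cap * (23 % 20)
else:
    handle(seq)
seq += 38 % seq

if 21 <= cap and cap <= w:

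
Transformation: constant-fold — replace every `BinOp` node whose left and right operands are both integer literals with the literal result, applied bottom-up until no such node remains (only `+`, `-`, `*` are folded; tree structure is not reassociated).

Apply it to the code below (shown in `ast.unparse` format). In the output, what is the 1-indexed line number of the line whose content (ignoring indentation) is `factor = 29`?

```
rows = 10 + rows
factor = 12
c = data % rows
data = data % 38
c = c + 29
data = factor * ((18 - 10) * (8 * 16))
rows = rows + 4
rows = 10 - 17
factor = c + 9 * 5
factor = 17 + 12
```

10

Transformed code:
rows = 10 + rows
factor = 12
c = data % rows
data = data % 38
c = c + 29
data = factor * 1024
rows = rows + 4
rows = -7
factor = c + 45
factor = 29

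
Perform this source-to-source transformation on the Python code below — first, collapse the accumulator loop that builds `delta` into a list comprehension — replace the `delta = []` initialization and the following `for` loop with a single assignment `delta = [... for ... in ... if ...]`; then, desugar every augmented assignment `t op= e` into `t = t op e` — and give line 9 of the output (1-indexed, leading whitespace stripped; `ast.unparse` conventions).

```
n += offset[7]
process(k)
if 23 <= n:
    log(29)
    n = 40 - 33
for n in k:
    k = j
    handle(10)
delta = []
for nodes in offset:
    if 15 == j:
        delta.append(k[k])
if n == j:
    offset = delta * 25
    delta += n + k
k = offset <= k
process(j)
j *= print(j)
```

Transformed code:
n = n + offset[7]
process(k)
if 23 <= n:
    log(29)
    n = 40 - 33
for n in k:
    k = j
    handle(10)
delta = [k[k] for nodes in offset if 15 == j]
if n == j:
    offset = delta * 25
    delta = delta + (n + k)
k = offset <= k
process(j)
j = j * print(j)

delta = [k[k] for nodes in offset if 15 == j]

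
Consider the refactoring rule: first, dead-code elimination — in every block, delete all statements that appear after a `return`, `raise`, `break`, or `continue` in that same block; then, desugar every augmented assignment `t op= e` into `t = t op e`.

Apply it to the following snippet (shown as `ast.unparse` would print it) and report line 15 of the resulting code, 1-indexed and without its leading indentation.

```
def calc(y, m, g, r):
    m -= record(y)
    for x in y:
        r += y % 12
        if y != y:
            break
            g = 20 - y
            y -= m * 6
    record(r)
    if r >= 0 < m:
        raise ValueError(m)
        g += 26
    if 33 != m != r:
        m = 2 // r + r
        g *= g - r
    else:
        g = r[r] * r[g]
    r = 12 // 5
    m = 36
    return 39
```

Transformed code:
def calc(y, m, g, r):
    m = m - record(y)
    for x in y:
        r = r + y % 12
        if y != y:
            break
    record(r)
    if r >= 0 < m:
        raise ValueError(m)
    if 33 != m != r:
        m = 2 // r + r
        g = g * (g - r)
    else:
        g = r[r] * r[g]
    r = 12 // 5
    m = 36
    return 39

r = 12 // 5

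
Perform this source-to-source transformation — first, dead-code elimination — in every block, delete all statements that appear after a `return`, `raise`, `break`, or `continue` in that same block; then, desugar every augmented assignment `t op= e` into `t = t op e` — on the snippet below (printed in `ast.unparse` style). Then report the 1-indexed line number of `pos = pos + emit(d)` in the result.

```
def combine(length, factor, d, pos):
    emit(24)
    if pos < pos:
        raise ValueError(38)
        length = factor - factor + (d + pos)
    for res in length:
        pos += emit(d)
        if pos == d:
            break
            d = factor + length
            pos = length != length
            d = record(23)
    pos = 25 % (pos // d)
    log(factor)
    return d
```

6

Transformed code:
def combine(length, factor, d, pos):
    emit(24)
    if pos < pos:
        raise ValueError(38)
    for res in length:
        pos = pos + emit(d)
        if pos == d:
            break
    pos = 25 % (pos // d)
    log(factor)
    return d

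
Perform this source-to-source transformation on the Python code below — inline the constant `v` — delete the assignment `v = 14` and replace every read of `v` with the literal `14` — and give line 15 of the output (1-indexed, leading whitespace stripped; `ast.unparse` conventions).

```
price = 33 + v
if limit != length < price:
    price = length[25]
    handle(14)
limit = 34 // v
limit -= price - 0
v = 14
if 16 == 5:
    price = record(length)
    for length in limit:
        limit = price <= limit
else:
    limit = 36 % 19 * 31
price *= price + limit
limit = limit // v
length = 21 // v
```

length = 21 // 14

Transformed code:
price = 33 + 14
if limit != length < price:
    price = length[25]
    handle(14)
limit = 34 // 14
limit -= price - 0
if 16 == 5:
    price = record(length)
    for length in limit:
        limit = price <= limit
else:
    limit = 36 % 19 * 31
price *= price + limit
limit = limit // 14
length = 21 // 14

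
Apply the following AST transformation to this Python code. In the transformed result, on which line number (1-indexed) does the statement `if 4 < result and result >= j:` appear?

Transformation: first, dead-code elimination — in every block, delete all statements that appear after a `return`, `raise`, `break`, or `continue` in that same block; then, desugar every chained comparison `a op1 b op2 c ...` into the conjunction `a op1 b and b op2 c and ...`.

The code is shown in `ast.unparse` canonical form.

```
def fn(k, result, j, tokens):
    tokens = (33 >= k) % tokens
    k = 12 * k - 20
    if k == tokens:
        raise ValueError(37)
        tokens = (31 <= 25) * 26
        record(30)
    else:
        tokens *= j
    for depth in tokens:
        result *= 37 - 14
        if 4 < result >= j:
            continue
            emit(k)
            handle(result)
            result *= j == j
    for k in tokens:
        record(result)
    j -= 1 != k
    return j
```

10

Transformed code:
def fn(k, result, j, tokens):
    tokens = (33 >= k) % tokens
    k = 12 * k - 20
    if k == tokens:
        raise ValueError(37)
    else:
        tokens *= j
    for depth in tokens:
        result *= 37 - 14
        if 4 < result and result >= j:
            continue
    for k in tokens:
        record(result)
    j -= 1 != k
    return j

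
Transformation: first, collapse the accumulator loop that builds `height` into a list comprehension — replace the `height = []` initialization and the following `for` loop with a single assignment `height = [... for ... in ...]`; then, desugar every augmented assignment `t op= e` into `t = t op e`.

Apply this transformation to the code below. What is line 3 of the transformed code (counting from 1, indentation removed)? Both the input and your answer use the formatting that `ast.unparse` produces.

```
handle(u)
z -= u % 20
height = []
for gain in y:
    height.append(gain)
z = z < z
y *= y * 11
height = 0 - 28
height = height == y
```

Transformed code:
handle(u)
z = z - u % 20
height = [gain for gain in y]
z = z < z
y = y * (y * 11)
height = 0 - 28
height = height == y

height = [gain for gain in y]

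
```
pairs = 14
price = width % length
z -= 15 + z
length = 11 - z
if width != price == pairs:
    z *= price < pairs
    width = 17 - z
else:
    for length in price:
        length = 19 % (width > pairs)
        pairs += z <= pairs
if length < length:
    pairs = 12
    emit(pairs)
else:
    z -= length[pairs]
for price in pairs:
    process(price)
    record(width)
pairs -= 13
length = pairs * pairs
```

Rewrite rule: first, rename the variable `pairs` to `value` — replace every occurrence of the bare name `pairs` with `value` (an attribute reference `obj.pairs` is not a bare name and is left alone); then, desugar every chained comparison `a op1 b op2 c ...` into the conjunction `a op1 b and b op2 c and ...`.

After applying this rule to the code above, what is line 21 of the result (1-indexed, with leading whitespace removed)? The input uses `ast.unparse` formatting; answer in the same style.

Transformed code:
value = 14
price = width % length
z -= 15 + z
length = 11 - z
if width != price and price == value:
    z *= price < value
    width = 17 - z
else:
    for length in price:
        length = 19 % (width > value)
        value += z <= value
if length < length:
    value = 12
    emit(value)
else:
    z -= length[value]
for price in value:
    process(price)
    record(width)
value -= 13
length = value * value

length = value * value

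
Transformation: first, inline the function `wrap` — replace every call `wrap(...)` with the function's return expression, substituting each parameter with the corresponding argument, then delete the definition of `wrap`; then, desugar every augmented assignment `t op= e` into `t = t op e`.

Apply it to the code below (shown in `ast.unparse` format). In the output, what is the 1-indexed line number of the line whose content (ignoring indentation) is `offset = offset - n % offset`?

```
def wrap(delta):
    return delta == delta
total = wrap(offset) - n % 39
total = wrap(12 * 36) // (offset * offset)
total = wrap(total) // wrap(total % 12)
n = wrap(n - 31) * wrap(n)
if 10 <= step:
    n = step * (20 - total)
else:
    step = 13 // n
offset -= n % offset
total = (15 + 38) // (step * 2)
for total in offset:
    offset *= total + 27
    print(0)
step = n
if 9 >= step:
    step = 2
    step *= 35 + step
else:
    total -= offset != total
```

9

Transformed code:
total = (offset == offset) - n % 39
total = (12 * 36 == 12 * 36) // (offset * offset)
total = (total == total) // (total % 12 == total % 12)
n = (n - 31 == n - 31) * (n == n)
if 10 <= step:
    n = step * (20 - total)
else:
    step = 13 // n
offset = offset - n % offset
total = (15 + 38) // (step * 2)
for total in offset:
    offset = offset * (total + 27)
    print(0)
step = n
if 9 >= step:
    step = 2
    step = step * (35 + step)
else:
    total = total - (offset != total)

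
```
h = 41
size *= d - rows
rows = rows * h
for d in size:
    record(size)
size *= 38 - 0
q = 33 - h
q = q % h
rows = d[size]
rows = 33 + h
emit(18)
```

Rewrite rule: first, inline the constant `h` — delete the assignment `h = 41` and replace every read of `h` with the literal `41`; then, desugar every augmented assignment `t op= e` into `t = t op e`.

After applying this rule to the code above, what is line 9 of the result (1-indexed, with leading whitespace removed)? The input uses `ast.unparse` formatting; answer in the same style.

Transformed code:
size = size * (d - rows)
rows = rows * 41
for d in size:
    record(size)
size = size * (38 - 0)
q = 33 - 41
q = q % 41
rows = d[size]
rows = 33 + 41
emit(18)

rows = 33 + 41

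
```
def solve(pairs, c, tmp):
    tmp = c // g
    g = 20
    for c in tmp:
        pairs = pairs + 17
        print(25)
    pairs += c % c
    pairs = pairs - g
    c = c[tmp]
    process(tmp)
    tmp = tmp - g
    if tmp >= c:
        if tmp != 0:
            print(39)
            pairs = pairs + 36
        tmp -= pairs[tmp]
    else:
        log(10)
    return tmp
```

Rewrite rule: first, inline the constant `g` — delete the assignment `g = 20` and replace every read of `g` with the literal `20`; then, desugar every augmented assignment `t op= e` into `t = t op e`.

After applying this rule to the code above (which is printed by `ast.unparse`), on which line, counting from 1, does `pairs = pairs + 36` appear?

14

Transformed code:
def solve(pairs, c, tmp):
    tmp = c // 20
    for c in tmp:
        pairs = pairs + 17
        print(25)
    pairs = pairs + c % c
    pairs = pairs - 20
    c = c[tmp]
    process(tmp)
    tmp = tmp - 20
    if tmp >= c:
        if tmp != 0:
            print(39)
            pairs = pairs + 36
        tmp = tmp - pairs[tmp]
    else:
        log(10)
    return tmp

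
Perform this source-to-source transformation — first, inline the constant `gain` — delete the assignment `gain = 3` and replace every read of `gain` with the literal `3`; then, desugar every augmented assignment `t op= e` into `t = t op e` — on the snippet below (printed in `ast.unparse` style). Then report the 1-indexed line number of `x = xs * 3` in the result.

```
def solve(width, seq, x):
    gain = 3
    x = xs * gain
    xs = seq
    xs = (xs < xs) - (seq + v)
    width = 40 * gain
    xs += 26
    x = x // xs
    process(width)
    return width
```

2

Transformed code:
def solve(width, seq, x):
    x = xs * 3
    xs = seq
    xs = (xs < xs) - (seq + v)
    width = 40 * 3
    xs = xs + 26
    x = x // xs
    process(width)
    return width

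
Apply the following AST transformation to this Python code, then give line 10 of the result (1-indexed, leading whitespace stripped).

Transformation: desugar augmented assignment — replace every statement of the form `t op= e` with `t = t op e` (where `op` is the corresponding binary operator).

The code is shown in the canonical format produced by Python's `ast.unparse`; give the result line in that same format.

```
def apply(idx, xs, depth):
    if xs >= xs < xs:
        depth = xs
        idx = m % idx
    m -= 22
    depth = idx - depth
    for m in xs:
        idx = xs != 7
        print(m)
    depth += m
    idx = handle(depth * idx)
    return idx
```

depth = depth + m

Transformed code:
def apply(idx, xs, depth):
    if xs >= xs < xs:
        depth = xs
        idx = m % idx
    m = m - 22
    depth = idx - depth
    for m in xs:
        idx = xs != 7
        print(m)
    depth = depth + m
    idx = handle(depth * idx)
    return idx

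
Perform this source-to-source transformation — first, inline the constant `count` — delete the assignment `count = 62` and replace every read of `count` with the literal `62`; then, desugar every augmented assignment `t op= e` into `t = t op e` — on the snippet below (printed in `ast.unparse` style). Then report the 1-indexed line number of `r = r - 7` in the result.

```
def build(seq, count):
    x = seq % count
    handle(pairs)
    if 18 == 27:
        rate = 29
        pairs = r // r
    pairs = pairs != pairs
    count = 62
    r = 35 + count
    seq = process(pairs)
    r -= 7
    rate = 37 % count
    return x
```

Transformed code:
def build(seq, count):
    x = seq % 62
    handle(pairs)
    if 18 == 27:
        rate = 29
        pairs = r // r
    pairs = pairs != pairs
    r = 35 + 62
    seq = process(pairs)
    r = r - 7
    rate = 37 % 62
    return x

10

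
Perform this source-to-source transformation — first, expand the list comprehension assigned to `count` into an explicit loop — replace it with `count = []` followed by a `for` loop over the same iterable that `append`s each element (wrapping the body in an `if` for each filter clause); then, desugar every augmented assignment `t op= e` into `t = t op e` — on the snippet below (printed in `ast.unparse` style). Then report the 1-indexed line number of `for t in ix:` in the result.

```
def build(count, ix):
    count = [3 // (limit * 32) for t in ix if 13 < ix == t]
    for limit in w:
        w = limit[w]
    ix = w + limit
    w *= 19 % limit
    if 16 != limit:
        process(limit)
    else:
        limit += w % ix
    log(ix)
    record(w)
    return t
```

Transformed code:
def build(count, ix):
    count = []
    for t in ix:
        if 13 < ix == t:
            count.append(3 // (limit * 32))
    for limit in w:
        w = limit[w]
    ix = w + limit
    w = w * (19 % limit)
    if 16 != limit:
        process(limit)
    else:
        limit = limit + w % ix
    log(ix)
    record(w)
    return t

3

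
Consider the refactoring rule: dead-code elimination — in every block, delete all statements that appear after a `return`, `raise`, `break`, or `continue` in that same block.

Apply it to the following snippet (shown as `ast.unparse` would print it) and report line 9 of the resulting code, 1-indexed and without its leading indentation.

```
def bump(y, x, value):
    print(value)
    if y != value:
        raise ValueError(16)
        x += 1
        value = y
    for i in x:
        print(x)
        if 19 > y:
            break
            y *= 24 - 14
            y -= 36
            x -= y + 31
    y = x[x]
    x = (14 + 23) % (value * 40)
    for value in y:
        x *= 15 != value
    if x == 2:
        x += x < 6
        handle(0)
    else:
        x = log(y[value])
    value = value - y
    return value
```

Transformed code:
def bump(y, x, value):
    print(value)
    if y != value:
        raise ValueError(16)
    for i in x:
        print(x)
        if 19 > y:
            break
    y = x[x]
    x = (14 + 23) % (value * 40)
    for value in y:
        x *= 15 != value
    if x == 2:
        x += x < 6
        handle(0)
    else:
        x = log(y[value])
    value = value - y
    return value

y = x[x]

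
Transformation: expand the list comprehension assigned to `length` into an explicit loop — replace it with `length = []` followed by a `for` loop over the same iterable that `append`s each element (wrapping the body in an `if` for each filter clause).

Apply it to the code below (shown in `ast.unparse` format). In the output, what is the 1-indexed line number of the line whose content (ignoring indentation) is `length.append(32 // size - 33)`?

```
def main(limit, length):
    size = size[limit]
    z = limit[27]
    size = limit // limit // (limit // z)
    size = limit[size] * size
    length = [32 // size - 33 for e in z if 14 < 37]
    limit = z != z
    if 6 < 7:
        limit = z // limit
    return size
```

9

Transformed code:
def main(limit, length):
    size = size[limit]
    z = limit[27]
    size = limit // limit // (limit // z)
    size = limit[size] * size
    length = []
    for e in z:
        if 14 < 37:
            length.append(32 // size - 33)
    limit = z != z
    if 6 < 7:
        limit = z // limit
    return size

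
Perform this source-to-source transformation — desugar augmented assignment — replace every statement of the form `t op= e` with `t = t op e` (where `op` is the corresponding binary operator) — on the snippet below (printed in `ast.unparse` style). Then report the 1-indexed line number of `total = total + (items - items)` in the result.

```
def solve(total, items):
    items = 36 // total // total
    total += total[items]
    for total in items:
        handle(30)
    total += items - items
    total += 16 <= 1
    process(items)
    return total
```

6

Transformed code:
def solve(total, items):
    items = 36 // total // total
    total = total + total[items]
    for total in items:
        handle(30)
    total = total + (items - items)
    total = total + (16 <= 1)
    process(items)
    return total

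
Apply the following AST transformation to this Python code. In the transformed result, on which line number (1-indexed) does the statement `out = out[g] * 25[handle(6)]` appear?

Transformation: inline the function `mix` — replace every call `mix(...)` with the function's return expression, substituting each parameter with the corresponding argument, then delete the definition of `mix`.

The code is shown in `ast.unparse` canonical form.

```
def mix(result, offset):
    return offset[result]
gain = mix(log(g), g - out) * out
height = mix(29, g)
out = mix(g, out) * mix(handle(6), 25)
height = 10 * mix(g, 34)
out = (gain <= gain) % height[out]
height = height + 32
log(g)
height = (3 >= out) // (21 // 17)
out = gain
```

Transformed code:
gain = (g - out)[log(g)] * out
height = g[29]
out = out[g] * 25[handle(6)]
height = 10 * 34[g]
out = (gain <= gain) % height[out]
height = height + 32
log(g)
height = (3 >= out) // (21 // 17)
out = gain

3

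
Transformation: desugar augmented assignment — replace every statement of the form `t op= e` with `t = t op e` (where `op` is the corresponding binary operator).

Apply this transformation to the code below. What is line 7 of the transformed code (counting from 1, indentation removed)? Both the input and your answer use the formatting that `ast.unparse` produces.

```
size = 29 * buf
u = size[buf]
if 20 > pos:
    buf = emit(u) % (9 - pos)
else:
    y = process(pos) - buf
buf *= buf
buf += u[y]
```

Transformed code:
size = 29 * buf
u = size[buf]
if 20 > pos:
    buf = emit(u) % (9 - pos)
else:
    y = process(pos) - buf
buf = buf * buf
buf = buf + u[y]

buf = buf * buf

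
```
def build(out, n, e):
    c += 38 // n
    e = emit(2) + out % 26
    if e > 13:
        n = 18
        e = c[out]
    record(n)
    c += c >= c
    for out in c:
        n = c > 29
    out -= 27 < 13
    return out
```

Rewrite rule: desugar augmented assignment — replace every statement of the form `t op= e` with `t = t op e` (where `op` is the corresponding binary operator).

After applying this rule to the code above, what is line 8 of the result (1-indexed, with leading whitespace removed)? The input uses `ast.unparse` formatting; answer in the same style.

c = c + (c >= c)

Transformed code:
def build(out, n, e):
    c = c + 38 // n
    e = emit(2) + out % 26
    if e > 13:
        n = 18
        e = c[out]
    record(n)
    c = c + (c >= c)
    for out in c:
        n = c > 29
    out = out - (27 < 13)
    return out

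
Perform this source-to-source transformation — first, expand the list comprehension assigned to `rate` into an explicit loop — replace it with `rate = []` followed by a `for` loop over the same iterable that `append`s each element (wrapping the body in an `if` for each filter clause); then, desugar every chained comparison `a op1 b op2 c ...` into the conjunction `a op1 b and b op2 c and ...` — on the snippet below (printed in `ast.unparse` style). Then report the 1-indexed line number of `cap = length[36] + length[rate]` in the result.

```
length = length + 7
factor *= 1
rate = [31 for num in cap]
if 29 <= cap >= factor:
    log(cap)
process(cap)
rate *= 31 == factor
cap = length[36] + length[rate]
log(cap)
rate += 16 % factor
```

Transformed code:
length = length + 7
factor *= 1
rate = []
for num in cap:
    rate.append(31)
if 29 <= cap and cap >= factor:
    log(cap)
process(cap)
rate *= 31 == factor
cap = length[36] + length[rate]
log(cap)
rate += 16 % factor

10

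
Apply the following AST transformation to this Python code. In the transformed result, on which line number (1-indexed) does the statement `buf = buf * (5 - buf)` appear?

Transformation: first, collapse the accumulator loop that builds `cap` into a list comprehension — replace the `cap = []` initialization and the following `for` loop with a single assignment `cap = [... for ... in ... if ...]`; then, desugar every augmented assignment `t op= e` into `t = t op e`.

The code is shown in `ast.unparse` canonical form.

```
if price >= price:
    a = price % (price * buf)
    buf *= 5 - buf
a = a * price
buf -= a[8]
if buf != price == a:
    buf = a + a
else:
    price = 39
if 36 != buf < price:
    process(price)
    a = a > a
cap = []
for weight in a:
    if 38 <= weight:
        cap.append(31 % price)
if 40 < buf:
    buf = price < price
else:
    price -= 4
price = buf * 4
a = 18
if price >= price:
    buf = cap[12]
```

Transformed code:
if price >= price:
    a = price % (price * buf)
    buf = buf * (5 - buf)
a = a * price
buf = buf - a[8]
if buf != price == a:
    buf = a + a
else:
    price = 39
if 36 != buf < price:
    process(price)
    a = a > a
cap = [31 % price for weight in a if 38 <= weight]
if 40 < buf:
    buf = price < price
else:
    price = price - 4
price = buf * 4
a = 18
if price >= price:
    buf = cap[12]

3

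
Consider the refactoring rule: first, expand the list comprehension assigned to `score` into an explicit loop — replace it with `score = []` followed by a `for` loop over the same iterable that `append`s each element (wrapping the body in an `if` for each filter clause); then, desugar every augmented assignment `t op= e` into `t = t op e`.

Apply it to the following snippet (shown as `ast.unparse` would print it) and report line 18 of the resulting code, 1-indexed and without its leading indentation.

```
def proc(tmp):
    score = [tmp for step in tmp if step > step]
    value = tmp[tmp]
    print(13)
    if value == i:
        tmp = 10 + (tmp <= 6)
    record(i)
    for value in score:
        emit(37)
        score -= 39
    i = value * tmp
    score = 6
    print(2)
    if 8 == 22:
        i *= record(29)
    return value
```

i = i * record(29)

Transformed code:
def proc(tmp):
    score = []
    for step in tmp:
        if step > step:
            score.append(tmp)
    value = tmp[tmp]
    print(13)
    if value == i:
        tmp = 10 + (tmp <= 6)
    record(i)
    for value in score:
        emit(37)
        score = score - 39
    i = value * tmp
    score = 6
    print(2)
    if 8 == 22:
        i = i * record(29)
    return value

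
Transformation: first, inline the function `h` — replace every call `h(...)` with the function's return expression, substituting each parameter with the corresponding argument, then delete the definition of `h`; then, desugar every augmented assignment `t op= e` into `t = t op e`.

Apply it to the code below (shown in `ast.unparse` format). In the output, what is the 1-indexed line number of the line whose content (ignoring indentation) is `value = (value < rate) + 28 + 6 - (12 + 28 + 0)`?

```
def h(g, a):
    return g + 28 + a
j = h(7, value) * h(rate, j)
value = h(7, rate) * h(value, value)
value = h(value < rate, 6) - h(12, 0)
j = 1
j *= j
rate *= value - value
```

3

Transformed code:
j = (7 + 28 + value) * (rate + 28 + j)
value = (7 + 28 + rate) * (value + 28 + value)
value = (value < rate) + 28 + 6 - (12 + 28 + 0)
j = 1
j = j * j
rate = rate * (value - value)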